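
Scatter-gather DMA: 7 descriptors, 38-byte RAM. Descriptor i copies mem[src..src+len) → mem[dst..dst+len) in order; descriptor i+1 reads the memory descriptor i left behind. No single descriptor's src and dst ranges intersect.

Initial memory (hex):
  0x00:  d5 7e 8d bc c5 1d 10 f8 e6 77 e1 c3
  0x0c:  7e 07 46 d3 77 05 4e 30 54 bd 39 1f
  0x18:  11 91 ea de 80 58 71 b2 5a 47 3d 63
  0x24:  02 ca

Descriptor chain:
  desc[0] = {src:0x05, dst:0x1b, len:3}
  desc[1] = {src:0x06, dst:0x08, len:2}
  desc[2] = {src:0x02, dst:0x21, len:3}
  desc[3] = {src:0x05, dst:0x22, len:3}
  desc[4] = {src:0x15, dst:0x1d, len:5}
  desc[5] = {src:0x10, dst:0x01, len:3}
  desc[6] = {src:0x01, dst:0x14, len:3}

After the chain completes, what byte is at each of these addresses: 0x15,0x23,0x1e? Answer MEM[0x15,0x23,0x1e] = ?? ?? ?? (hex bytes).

[0] 0x05->0x1b len=3 : 1d 10 f8
[1] 0x06->0x08 len=2 : 10 f8
[2] 0x02->0x21 len=3 : 8d bc c5
[3] 0x05->0x22 len=3 : 1d 10 f8
[4] 0x15->0x1d len=5 : bd 39 1f 11 91
[5] 0x10->0x01 len=3 : 77 05 4e
[6] 0x01->0x14 len=3 : 77 05 4e
query mem[0x15]=0x05, mem[0x23]=0x10, mem[0x1e]=0x39

MEM[0x15,0x23,0x1e] = 05 10 39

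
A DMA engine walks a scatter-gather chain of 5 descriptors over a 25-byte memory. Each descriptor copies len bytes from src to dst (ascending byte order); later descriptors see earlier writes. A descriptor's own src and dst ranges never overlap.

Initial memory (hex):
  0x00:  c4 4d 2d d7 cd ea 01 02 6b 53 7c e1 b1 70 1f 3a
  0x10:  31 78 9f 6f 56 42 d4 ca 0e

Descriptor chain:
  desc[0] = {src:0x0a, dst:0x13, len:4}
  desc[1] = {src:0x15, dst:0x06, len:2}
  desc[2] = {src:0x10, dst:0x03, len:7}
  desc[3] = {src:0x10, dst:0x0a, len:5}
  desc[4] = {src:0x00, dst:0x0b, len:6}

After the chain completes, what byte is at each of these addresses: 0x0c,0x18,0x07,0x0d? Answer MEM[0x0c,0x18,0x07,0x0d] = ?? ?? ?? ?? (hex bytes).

#0 dst[0x13+4] := {0x7c,0xe1,0xb1,0x70}
#1 dst[0x06+2] := {0xb1,0x70}
#2 dst[0x03+7] := {0x31,0x78,0x9f,0x7c,0xe1,0xb1,0x70}
#3 dst[0x0a+5] := {0x31,0x78,0x9f,0x7c,0xe1}
#4 dst[0x0b+6] := {0xc4,0x4d,0x2d,0x31,0x78,0x9f}
query mem[0x0c]=0x4d, mem[0x18]=0x0e, mem[0x07]=0xe1, mem[0x0d]=0x2d

MEM[0x0c,0x18,0x07,0x0d] = 4d 0e e1 2d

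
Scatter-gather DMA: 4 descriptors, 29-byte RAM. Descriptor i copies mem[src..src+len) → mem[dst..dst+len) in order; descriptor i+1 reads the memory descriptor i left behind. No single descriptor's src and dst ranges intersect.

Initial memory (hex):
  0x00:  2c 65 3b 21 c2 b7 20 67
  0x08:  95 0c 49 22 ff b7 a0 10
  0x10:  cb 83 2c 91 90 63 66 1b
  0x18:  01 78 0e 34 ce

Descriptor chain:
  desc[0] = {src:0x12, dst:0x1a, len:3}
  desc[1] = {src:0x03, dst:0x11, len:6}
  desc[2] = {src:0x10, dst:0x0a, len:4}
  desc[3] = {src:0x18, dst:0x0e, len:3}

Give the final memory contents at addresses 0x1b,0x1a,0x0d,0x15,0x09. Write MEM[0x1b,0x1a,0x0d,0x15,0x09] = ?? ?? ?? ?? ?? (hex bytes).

MEM[0x1b,0x1a,0x0d,0x15,0x09] = 91 2c b7 67 0c

#0 dst[0x1a+3] := {0x2c,0x91,0x90}
#1 dst[0x11+6] := {0x21,0xc2,0xb7,0x20,0x67,0x95}
#2 dst[0x0a+4] := {0xcb,0x21,0xc2,0xb7}
#3 dst[0x0e+3] := {0x01,0x78,0x2c}
query mem[0x1b]=0x91, mem[0x1a]=0x2c, mem[0x0d]=0xb7, mem[0x15]=0x67, mem[0x09]=0x0c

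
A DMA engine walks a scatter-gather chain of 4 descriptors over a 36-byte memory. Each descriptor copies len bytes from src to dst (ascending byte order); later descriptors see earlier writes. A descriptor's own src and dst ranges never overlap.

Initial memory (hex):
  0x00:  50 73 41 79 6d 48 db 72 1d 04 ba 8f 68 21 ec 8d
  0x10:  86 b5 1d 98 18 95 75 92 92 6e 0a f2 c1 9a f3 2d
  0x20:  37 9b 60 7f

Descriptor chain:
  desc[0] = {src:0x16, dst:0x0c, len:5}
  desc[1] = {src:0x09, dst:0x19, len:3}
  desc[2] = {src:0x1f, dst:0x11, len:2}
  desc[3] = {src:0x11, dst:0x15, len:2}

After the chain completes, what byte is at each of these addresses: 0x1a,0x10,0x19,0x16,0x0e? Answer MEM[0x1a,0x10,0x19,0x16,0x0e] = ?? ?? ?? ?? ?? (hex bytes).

[0] 0x16->0x0c len=5 : 75 92 92 6e 0a
[1] 0x09->0x19 len=3 : 04 ba 8f
[2] 0x1f->0x11 len=2 : 2d 37
[3] 0x11->0x15 len=2 : 2d 37
query mem[0x1a]=0xba, mem[0x10]=0x0a, mem[0x19]=0x04, mem[0x16]=0x37, mem[0x0e]=0x92

MEM[0x1a,0x10,0x19,0x16,0x0e] = ba 0a 04 37 92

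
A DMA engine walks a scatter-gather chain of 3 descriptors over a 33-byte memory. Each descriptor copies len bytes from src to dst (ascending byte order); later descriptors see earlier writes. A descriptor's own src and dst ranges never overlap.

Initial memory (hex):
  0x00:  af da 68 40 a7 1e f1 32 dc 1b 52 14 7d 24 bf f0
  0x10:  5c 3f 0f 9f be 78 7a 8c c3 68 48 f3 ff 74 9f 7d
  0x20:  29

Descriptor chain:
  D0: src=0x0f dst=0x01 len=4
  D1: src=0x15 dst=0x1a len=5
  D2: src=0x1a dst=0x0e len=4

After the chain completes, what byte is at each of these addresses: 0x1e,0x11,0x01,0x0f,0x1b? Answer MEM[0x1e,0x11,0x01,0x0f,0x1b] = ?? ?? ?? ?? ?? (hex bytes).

MEM[0x1e,0x11,0x01,0x0f,0x1b] = 68 c3 f0 7a 7a

#0 dst[0x01+4] := {0xf0,0x5c,0x3f,0x0f}
#1 dst[0x1a+5] := {0x78,0x7a,0x8c,0xc3,0x68}
#2 dst[0x0e+4] := {0x78,0x7a,0x8c,0xc3}
query mem[0x1e]=0x68, mem[0x11]=0xc3, mem[0x01]=0xf0, mem[0x0f]=0x7a, mem[0x1b]=0x7a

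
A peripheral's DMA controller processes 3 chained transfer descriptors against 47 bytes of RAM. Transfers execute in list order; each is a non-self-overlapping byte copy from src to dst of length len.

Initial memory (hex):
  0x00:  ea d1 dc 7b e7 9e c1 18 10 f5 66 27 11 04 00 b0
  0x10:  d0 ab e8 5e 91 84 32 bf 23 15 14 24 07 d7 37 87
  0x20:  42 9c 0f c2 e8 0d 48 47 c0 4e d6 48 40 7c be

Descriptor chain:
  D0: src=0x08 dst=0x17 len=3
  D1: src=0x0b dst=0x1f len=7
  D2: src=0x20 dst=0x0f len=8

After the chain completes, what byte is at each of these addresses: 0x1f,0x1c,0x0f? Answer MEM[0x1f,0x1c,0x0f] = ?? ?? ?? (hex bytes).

MEM[0x1f,0x1c,0x0f] = 27 07 11

D0: mem[0x17..0x19] <- [10 f5 66]
D1: mem[0x1f..0x25] <- [27 11 04 00 b0 d0 ab]
D2: mem[0x0f..0x16] <- [11 04 00 b0 d0 ab 48 47]
query mem[0x1f]=0x27, mem[0x1c]=0x07, mem[0x0f]=0x11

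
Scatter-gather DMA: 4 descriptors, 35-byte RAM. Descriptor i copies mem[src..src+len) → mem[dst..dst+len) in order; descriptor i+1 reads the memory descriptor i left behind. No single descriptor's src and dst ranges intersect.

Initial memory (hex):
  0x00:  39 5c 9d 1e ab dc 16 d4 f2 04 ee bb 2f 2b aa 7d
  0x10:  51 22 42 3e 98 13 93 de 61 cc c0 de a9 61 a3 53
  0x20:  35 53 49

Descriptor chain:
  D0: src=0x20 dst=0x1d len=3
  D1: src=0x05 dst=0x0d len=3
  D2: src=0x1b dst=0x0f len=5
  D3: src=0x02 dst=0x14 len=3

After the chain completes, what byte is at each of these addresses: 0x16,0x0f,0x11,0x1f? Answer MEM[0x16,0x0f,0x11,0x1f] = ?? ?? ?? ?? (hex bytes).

  after D0: wrote 3B at 0x1d = 355349
  after D1: wrote 3B at 0x0d = dc16d4
  after D2: wrote 5B at 0x0f = dea9355349
  after D3: wrote 3B at 0x14 = 9d1eab
query mem[0x16]=0xab, mem[0x0f]=0xde, mem[0x11]=0x35, mem[0x1f]=0x49

MEM[0x16,0x0f,0x11,0x1f] = ab de 35 49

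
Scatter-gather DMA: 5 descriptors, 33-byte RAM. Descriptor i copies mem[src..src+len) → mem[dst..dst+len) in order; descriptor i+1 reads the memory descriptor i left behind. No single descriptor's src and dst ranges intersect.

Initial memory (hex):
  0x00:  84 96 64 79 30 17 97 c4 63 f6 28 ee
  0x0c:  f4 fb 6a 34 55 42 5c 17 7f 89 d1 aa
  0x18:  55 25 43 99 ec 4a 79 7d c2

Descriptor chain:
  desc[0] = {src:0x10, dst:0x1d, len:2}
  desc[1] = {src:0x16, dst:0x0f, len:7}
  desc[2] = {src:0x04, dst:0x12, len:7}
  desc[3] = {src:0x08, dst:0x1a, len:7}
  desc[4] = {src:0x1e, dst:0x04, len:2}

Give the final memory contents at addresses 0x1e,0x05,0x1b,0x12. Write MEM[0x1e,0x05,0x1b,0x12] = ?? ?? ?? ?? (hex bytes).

MEM[0x1e,0x05,0x1b,0x12] = f4 fb f6 30

  after D0: wrote 2B at 0x1d = 5542
  after D1: wrote 7B at 0x0f = d1aa55254399ec
  after D2: wrote 7B at 0x12 = 301797c463f628
  after D3: wrote 7B at 0x1a = 63f628eef4fb6a
  after D4: wrote 2B at 0x04 = f4fb
query mem[0x1e]=0xf4, mem[0x05]=0xfb, mem[0x1b]=0xf6, mem[0x12]=0x30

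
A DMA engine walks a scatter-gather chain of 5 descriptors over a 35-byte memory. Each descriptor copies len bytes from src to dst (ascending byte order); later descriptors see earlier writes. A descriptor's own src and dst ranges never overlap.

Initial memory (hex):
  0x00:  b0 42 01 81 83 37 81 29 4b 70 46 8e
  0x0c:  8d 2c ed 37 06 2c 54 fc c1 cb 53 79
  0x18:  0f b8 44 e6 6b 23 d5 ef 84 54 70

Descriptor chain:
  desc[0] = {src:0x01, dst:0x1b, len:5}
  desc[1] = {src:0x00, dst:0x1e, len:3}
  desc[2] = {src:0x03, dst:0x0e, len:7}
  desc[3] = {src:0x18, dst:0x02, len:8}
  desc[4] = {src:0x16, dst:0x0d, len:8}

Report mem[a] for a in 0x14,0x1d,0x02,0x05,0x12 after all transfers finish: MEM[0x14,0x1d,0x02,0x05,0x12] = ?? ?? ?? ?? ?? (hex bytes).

[0] 0x01->0x1b len=5 : 42 01 81 83 37
[1] 0x00->0x1e len=3 : b0 42 01
[2] 0x03->0x0e len=7 : 81 83 37 81 29 4b 70
[3] 0x18->0x02 len=8 : 0f b8 44 42 01 81 b0 42
[4] 0x16->0x0d len=8 : 53 79 0f b8 44 42 01 81
query mem[0x14]=0x81, mem[0x1d]=0x81, mem[0x02]=0x0f, mem[0x05]=0x42, mem[0x12]=0x42

MEM[0x14,0x1d,0x02,0x05,0x12] = 81 81 0f 42 42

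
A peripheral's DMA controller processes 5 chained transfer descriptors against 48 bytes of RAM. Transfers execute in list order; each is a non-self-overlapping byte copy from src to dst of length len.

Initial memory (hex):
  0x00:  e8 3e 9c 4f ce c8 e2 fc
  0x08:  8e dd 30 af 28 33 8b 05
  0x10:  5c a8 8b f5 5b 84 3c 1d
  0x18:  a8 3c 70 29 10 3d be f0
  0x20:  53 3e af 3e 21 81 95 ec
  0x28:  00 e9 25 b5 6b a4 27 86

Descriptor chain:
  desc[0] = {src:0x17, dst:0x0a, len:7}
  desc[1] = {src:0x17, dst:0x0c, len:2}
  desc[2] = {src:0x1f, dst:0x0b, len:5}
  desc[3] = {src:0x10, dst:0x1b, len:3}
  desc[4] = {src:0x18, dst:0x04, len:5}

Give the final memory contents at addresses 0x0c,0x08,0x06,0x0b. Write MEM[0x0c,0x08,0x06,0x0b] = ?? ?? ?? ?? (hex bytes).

MEM[0x0c,0x08,0x06,0x0b] = 53 a8 70 f0

  after D0: wrote 7B at 0x0a = 1da83c7029103d
  after D1: wrote 2B at 0x0c = 1da8
  after D2: wrote 5B at 0x0b = f0533eaf3e
  after D3: wrote 3B at 0x1b = 3da88b
  after D4: wrote 5B at 0x04 = a83c703da8
query mem[0x0c]=0x53, mem[0x08]=0xa8, mem[0x06]=0x70, mem[0x0b]=0xf0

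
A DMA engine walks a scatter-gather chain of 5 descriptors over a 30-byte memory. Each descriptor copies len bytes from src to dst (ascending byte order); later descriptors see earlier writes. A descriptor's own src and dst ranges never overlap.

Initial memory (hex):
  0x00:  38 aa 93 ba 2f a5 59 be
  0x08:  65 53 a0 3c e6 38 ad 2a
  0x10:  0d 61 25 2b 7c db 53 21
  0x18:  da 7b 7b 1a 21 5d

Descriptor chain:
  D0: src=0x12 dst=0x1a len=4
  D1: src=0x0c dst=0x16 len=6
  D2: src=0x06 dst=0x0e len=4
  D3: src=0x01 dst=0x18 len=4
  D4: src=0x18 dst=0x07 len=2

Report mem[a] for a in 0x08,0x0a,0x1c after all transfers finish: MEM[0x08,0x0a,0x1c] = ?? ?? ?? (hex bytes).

D0: mem[0x1a..0x1d] <- [25 2b 7c db]
D1: mem[0x16..0x1b] <- [e6 38 ad 2a 0d 61]
D2: mem[0x0e..0x11] <- [59 be 65 53]
D3: mem[0x18..0x1b] <- [aa 93 ba 2f]
D4: mem[0x07..0x08] <- [aa 93]
query mem[0x08]=0x93, mem[0x0a]=0xa0, mem[0x1c]=0x7c

MEM[0x08,0x0a,0x1c] = 93 a0 7c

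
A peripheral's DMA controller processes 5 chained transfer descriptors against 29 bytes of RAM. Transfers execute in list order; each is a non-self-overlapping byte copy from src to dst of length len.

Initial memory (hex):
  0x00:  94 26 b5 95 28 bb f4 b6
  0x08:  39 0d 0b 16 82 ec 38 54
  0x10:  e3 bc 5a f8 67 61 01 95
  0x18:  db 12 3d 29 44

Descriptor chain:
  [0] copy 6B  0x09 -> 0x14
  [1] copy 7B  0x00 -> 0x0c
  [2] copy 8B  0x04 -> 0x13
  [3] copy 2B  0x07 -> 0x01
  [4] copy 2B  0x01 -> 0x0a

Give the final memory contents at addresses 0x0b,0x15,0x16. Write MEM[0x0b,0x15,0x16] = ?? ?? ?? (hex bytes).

#0 dst[0x14+6] := {0x0d,0x0b,0x16,0x82,0xec,0x38}
#1 dst[0x0c+7] := {0x94,0x26,0xb5,0x95,0x28,0xbb,0xf4}
#2 dst[0x13+8] := {0x28,0xbb,0xf4,0xb6,0x39,0x0d,0x0b,0x16}
#3 dst[0x01+2] := {0xb6,0x39}
#4 dst[0x0a+2] := {0xb6,0x39}
query mem[0x0b]=0x39, mem[0x15]=0xf4, mem[0x16]=0xb6

MEM[0x0b,0x15,0x16] = 39 f4 b6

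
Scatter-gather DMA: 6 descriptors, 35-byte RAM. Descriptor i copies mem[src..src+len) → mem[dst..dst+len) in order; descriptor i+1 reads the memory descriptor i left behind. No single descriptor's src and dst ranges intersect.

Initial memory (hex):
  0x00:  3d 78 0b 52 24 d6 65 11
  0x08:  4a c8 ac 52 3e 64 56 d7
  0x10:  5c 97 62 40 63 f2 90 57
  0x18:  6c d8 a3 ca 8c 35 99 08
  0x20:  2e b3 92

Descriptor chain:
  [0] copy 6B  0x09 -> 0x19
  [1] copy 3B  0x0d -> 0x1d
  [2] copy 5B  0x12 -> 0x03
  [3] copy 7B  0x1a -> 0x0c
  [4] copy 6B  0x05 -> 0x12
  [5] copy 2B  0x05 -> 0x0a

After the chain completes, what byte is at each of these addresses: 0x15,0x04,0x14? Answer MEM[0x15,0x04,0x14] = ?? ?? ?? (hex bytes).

#0 dst[0x19+6] := {0xc8,0xac,0x52,0x3e,0x64,0x56}
#1 dst[0x1d+3] := {0x64,0x56,0xd7}
#2 dst[0x03+5] := {0x62,0x40,0x63,0xf2,0x90}
#3 dst[0x0c+7] := {0xac,0x52,0x3e,0x64,0x56,0xd7,0x2e}
#4 dst[0x12+6] := {0x63,0xf2,0x90,0x4a,0xc8,0xac}
#5 dst[0x0a+2] := {0x63,0xf2}
query mem[0x15]=0x4a, mem[0x04]=0x40, mem[0x14]=0x90

MEM[0x15,0x04,0x14] = 4a 40 90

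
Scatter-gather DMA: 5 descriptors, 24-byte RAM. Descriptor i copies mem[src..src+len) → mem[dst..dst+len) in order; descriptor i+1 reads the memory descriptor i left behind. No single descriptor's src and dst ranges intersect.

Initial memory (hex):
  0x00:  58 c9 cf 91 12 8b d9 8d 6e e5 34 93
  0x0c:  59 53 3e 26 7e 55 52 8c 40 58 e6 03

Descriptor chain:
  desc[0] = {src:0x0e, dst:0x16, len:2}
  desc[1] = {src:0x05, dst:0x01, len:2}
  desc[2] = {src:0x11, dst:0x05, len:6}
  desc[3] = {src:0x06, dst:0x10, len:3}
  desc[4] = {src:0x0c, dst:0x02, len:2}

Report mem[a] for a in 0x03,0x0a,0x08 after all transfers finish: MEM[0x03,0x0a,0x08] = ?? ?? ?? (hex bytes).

MEM[0x03,0x0a,0x08] = 53 3e 40

[0] 0x0e->0x16 len=2 : 3e 26
[1] 0x05->0x01 len=2 : 8b d9
[2] 0x11->0x05 len=6 : 55 52 8c 40 58 3e
[3] 0x06->0x10 len=3 : 52 8c 40
[4] 0x0c->0x02 len=2 : 59 53
query mem[0x03]=0x53, mem[0x0a]=0x3e, mem[0x08]=0x40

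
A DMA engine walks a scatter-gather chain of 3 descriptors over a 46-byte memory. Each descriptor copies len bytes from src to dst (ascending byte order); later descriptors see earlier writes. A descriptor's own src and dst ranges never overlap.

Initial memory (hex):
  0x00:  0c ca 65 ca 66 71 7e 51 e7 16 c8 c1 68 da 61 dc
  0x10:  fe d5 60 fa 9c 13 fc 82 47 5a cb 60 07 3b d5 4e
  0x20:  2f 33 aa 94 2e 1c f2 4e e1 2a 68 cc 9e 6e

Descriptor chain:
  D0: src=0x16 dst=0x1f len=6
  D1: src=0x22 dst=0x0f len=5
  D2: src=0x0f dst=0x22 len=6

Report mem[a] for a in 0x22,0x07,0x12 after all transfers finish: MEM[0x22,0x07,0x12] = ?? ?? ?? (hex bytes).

[0] 0x16->0x1f len=6 : fc 82 47 5a cb 60
[1] 0x22->0x0f len=5 : 5a cb 60 1c f2
[2] 0x0f->0x22 len=6 : 5a cb 60 1c f2 9c
query mem[0x22]=0x5a, mem[0x07]=0x51, mem[0x12]=0x1c

MEM[0x22,0x07,0x12] = 5a 51 1c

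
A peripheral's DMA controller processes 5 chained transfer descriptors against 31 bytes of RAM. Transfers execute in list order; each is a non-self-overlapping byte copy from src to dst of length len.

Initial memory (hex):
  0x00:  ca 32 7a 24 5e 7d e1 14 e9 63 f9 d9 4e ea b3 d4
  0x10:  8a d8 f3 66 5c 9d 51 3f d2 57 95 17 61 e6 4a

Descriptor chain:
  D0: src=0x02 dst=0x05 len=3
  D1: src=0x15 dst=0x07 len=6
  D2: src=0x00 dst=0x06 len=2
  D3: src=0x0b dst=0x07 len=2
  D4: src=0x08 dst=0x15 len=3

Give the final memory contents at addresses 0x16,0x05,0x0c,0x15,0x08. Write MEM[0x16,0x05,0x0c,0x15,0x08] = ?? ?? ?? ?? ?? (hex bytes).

MEM[0x16,0x05,0x0c,0x15,0x08] = 3f 7a 95 95 95

D0: mem[0x05..0x07] <- [7a 24 5e]
D1: mem[0x07..0x0c] <- [9d 51 3f d2 57 95]
D2: mem[0x06..0x07] <- [ca 32]
D3: mem[0x07..0x08] <- [57 95]
D4: mem[0x15..0x17] <- [95 3f d2]
query mem[0x16]=0x3f, mem[0x05]=0x7a, mem[0x0c]=0x95, mem[0x15]=0x95, mem[0x08]=0x95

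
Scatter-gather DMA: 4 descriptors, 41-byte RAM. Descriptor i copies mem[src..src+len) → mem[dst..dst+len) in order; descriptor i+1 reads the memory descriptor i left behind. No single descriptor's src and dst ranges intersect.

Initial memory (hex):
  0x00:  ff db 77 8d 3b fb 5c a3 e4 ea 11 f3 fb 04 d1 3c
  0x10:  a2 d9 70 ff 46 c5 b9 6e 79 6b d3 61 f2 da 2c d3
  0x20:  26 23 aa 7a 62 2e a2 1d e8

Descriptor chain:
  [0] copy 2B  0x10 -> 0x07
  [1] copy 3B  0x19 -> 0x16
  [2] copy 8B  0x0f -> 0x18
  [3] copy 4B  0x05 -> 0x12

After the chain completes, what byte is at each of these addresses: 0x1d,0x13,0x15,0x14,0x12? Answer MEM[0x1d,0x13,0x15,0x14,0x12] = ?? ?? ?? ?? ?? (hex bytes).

#0 dst[0x07+2] := {0xa2,0xd9}
#1 dst[0x16+3] := {0x6b,0xd3,0x61}
#2 dst[0x18+8] := {0x3c,0xa2,0xd9,0x70,0xff,0x46,0xc5,0x6b}
#3 dst[0x12+4] := {0xfb,0x5c,0xa2,0xd9}
query mem[0x1d]=0x46, mem[0x13]=0x5c, mem[0x15]=0xd9, mem[0x14]=0xa2, mem[0x12]=0xfb

MEM[0x1d,0x13,0x15,0x14,0x12] = 46 5c d9 a2 fb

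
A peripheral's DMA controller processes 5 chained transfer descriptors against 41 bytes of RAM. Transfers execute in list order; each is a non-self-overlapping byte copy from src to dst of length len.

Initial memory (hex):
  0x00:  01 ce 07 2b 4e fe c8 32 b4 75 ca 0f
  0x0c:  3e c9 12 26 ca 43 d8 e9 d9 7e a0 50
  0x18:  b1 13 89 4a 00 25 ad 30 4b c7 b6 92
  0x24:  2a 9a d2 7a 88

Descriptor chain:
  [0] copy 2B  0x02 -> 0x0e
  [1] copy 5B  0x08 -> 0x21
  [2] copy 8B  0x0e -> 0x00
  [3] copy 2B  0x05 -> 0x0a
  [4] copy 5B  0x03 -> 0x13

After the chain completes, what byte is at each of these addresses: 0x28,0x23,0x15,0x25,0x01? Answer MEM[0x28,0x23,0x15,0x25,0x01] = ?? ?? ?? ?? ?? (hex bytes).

MEM[0x28,0x23,0x15,0x25,0x01] = 88 ca e9 3e 2b

  after D0: wrote 2B at 0x0e = 072b
  after D1: wrote 5B at 0x21 = b475ca0f3e
  after D2: wrote 8B at 0x00 = 072bca43d8e9d97e
  after D3: wrote 2B at 0x0a = e9d9
  after D4: wrote 5B at 0x13 = 43d8e9d97e
query mem[0x28]=0x88, mem[0x23]=0xca, mem[0x15]=0xe9, mem[0x25]=0x3e, mem[0x01]=0x2b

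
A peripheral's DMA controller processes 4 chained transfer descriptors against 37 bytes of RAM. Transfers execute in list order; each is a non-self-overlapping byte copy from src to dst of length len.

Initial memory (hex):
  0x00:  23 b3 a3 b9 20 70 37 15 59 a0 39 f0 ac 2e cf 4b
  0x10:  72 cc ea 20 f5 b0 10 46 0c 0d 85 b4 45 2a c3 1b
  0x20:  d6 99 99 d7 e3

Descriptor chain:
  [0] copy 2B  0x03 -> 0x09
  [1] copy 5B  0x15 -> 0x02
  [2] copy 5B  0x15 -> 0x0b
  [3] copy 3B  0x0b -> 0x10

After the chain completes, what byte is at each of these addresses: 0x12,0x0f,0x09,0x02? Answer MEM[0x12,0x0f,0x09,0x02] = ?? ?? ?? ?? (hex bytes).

MEM[0x12,0x0f,0x09,0x02] = 46 0d b9 b0

D0: mem[0x09..0x0a] <- [b9 20]
D1: mem[0x02..0x06] <- [b0 10 46 0c 0d]
D2: mem[0x0b..0x0f] <- [b0 10 46 0c 0d]
D3: mem[0x10..0x12] <- [b0 10 46]
query mem[0x12]=0x46, mem[0x0f]=0x0d, mem[0x09]=0xb9, mem[0x02]=0xb0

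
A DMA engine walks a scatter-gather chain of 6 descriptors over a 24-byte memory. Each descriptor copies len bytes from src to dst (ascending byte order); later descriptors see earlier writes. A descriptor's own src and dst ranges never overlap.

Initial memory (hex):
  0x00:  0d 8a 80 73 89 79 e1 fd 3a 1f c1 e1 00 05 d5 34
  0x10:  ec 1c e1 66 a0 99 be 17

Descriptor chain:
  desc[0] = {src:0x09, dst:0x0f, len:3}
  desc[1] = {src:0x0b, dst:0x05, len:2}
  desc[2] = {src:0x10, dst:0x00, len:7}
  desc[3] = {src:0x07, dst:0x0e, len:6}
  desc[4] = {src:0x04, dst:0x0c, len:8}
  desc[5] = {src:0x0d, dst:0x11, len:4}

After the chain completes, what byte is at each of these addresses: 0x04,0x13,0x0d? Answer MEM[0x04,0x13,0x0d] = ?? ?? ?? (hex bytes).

MEM[0x04,0x13,0x0d] = a0 fd 99

  after D0: wrote 3B at 0x0f = 1fc1e1
  after D1: wrote 2B at 0x05 = e100
  after D2: wrote 7B at 0x00 = c1e1e166a099be
  after D3: wrote 6B at 0x0e = fd3a1fc1e100
  after D4: wrote 8B at 0x0c = a099befd3a1fc1e1
  after D5: wrote 4B at 0x11 = 99befd3a
query mem[0x04]=0xa0, mem[0x13]=0xfd, mem[0x0d]=0x99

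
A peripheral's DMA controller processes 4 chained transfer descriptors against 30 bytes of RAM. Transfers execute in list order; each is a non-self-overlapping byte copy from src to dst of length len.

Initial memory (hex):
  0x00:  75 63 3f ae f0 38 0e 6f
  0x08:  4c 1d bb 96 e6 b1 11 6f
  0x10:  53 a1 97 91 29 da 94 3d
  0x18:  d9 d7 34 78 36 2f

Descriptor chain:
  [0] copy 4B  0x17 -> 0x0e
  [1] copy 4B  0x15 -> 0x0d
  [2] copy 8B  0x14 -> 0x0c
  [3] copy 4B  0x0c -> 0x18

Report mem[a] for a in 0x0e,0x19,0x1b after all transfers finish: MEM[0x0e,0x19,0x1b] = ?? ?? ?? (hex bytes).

  after D0: wrote 4B at 0x0e = 3dd9d734
  after D1: wrote 4B at 0x0d = da943dd9
  after D2: wrote 8B at 0x0c = 29da943dd9d73478
  after D3: wrote 4B at 0x18 = 29da943d
query mem[0x0e]=0x94, mem[0x19]=0xda, mem[0x1b]=0x3d

MEM[0x0e,0x19,0x1b] = 94 da 3d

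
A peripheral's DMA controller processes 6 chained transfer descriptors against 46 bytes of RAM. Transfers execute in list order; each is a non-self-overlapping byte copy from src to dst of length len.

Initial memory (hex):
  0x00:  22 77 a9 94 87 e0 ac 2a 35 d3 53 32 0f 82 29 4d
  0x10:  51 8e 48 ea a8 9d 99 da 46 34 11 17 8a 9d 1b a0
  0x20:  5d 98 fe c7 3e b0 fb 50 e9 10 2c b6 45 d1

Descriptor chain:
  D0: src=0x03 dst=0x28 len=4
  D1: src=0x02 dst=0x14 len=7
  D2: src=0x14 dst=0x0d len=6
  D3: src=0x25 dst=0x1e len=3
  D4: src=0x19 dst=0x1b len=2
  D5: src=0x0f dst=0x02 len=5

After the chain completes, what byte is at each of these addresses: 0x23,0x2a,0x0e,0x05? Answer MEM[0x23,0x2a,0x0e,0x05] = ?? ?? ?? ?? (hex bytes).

D0: mem[0x28..0x2b] <- [94 87 e0 ac]
D1: mem[0x14..0x1a] <- [a9 94 87 e0 ac 2a 35]
D2: mem[0x0d..0x12] <- [a9 94 87 e0 ac 2a]
D3: mem[0x1e..0x20] <- [b0 fb 50]
D4: mem[0x1b..0x1c] <- [2a 35]
D5: mem[0x02..0x06] <- [87 e0 ac 2a ea]
query mem[0x23]=0xc7, mem[0x2a]=0xe0, mem[0x0e]=0x94, mem[0x05]=0x2a

MEM[0x23,0x2a,0x0e,0x05] = c7 e0 94 2a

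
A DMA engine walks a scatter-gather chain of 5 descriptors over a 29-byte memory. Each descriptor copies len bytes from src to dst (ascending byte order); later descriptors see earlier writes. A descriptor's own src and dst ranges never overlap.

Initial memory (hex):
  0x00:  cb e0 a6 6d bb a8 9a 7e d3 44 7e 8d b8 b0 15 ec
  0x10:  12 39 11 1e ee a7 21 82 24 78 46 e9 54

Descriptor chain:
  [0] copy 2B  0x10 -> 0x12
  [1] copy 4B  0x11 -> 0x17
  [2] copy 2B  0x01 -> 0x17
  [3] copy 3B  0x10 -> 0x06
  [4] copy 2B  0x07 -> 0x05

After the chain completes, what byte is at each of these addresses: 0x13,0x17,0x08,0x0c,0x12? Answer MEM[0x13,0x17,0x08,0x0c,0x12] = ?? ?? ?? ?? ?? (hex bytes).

MEM[0x13,0x17,0x08,0x0c,0x12] = 39 e0 12 b8 12

[0] 0x10->0x12 len=2 : 12 39
[1] 0x11->0x17 len=4 : 39 12 39 ee
[2] 0x01->0x17 len=2 : e0 a6
[3] 0x10->0x06 len=3 : 12 39 12
[4] 0x07->0x05 len=2 : 39 12
query mem[0x13]=0x39, mem[0x17]=0xe0, mem[0x08]=0x12, mem[0x0c]=0xb8, mem[0x12]=0x12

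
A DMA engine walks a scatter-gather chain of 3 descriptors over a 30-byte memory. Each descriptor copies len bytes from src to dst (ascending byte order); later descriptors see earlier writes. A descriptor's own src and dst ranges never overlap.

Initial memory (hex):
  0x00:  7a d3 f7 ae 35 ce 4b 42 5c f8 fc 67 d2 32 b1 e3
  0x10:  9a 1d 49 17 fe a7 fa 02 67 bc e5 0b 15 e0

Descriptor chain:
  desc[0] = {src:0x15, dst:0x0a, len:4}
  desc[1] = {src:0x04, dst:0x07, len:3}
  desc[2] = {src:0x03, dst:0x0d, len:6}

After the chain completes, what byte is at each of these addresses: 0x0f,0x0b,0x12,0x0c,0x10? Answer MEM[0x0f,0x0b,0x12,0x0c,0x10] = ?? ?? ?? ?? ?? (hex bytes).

#0 dst[0x0a+4] := {0xa7,0xfa,0x02,0x67}
#1 dst[0x07+3] := {0x35,0xce,0x4b}
#2 dst[0x0d+6] := {0xae,0x35,0xce,0x4b,0x35,0xce}
query mem[0x0f]=0xce, mem[0x0b]=0xfa, mem[0x12]=0xce, mem[0x0c]=0x02, mem[0x10]=0x4b

MEM[0x0f,0x0b,0x12,0x0c,0x10] = ce fa ce 02 4b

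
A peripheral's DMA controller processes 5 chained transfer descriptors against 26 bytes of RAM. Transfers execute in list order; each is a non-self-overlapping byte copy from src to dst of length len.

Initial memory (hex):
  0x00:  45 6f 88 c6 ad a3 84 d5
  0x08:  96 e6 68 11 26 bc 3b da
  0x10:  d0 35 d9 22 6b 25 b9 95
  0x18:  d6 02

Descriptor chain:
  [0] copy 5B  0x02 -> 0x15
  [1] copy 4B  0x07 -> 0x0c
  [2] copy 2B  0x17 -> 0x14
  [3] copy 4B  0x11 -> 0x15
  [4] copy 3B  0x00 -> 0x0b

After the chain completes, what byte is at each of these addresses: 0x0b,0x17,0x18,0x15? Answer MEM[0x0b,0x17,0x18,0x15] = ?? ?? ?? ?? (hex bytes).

MEM[0x0b,0x17,0x18,0x15] = 45 22 ad 35

[0] 0x02->0x15 len=5 : 88 c6 ad a3 84
[1] 0x07->0x0c len=4 : d5 96 e6 68
[2] 0x17->0x14 len=2 : ad a3
[3] 0x11->0x15 len=4 : 35 d9 22 ad
[4] 0x00->0x0b len=3 : 45 6f 88
query mem[0x0b]=0x45, mem[0x17]=0x22, mem[0x18]=0xad, mem[0x15]=0x35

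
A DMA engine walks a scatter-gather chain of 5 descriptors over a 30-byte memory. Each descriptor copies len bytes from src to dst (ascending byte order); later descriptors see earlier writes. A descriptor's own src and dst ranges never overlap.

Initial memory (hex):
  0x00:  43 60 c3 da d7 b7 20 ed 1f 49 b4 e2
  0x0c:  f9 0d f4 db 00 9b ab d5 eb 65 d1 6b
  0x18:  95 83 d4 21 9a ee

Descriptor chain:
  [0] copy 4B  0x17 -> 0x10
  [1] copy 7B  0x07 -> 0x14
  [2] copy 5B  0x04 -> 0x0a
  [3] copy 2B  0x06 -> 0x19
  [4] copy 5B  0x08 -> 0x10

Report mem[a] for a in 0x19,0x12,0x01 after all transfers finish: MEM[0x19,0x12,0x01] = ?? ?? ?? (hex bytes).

#0 dst[0x10+4] := {0x6b,0x95,0x83,0xd4}
#1 dst[0x14+7] := {0xed,0x1f,0x49,0xb4,0xe2,0xf9,0x0d}
#2 dst[0x0a+5] := {0xd7,0xb7,0x20,0xed,0x1f}
#3 dst[0x19+2] := {0x20,0xed}
#4 dst[0x10+5] := {0x1f,0x49,0xd7,0xb7,0x20}
query mem[0x19]=0x20, mem[0x12]=0xd7, mem[0x01]=0x60

MEM[0x19,0x12,0x01] = 20 d7 60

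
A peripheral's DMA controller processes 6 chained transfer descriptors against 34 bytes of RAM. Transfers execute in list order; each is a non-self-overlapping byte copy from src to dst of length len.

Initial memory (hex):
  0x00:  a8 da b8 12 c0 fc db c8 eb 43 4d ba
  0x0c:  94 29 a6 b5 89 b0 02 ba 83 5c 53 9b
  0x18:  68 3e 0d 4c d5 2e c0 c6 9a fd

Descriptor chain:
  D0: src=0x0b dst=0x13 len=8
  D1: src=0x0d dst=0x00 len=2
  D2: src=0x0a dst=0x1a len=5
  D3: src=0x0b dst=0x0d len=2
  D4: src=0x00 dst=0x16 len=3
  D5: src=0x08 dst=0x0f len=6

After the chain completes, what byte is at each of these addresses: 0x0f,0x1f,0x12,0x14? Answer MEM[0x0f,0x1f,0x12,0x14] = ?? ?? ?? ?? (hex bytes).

MEM[0x0f,0x1f,0x12,0x14] = eb c6 ba ba

D0: mem[0x13..0x1a] <- [ba 94 29 a6 b5 89 b0 02]
D1: mem[0x00..0x01] <- [29 a6]
D2: mem[0x1a..0x1e] <- [4d ba 94 29 a6]
D3: mem[0x0d..0x0e] <- [ba 94]
D4: mem[0x16..0x18] <- [29 a6 b8]
D5: mem[0x0f..0x14] <- [eb 43 4d ba 94 ba]
query mem[0x0f]=0xeb, mem[0x1f]=0xc6, mem[0x12]=0xba, mem[0x14]=0xba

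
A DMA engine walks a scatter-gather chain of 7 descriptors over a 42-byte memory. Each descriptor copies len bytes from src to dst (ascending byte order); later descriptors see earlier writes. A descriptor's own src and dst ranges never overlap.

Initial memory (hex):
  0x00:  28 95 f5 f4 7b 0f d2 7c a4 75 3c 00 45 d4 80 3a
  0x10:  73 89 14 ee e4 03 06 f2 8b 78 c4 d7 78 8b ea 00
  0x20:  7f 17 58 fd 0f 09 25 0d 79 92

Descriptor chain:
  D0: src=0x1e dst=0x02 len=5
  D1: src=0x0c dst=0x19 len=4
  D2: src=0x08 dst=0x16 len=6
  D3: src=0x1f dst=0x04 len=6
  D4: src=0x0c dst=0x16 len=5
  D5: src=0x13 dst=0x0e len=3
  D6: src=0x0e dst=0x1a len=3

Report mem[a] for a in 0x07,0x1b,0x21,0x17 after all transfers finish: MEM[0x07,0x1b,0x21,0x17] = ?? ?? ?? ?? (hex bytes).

  after D0: wrote 5B at 0x02 = ea007f1758
  after D1: wrote 4B at 0x19 = 45d4803a
  after D2: wrote 6B at 0x16 = a4753c0045d4
  after D3: wrote 6B at 0x04 = 007f1758fd0f
  after D4: wrote 5B at 0x16 = 45d4803a73
  after D5: wrote 3B at 0x0e = eee403
  after D6: wrote 3B at 0x1a = eee403
query mem[0x07]=0x58, mem[0x1b]=0xe4, mem[0x21]=0x17, mem[0x17]=0xd4

MEM[0x07,0x1b,0x21,0x17] = 58 e4 17 d4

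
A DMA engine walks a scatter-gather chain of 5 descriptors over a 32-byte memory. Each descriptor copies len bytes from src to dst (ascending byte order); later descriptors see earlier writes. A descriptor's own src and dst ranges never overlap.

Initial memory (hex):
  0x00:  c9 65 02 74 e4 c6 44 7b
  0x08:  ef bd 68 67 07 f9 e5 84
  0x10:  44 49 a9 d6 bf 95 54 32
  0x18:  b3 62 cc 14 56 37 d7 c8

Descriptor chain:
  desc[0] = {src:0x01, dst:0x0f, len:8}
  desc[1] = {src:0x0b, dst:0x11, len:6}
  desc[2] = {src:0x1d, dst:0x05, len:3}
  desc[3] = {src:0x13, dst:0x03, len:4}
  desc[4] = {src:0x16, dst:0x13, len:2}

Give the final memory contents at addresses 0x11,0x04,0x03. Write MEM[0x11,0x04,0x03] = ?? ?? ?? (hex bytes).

MEM[0x11,0x04,0x03] = 67 e5 f9

  after D0: wrote 8B at 0x0f = 650274e4c6447bef
  after D1: wrote 6B at 0x11 = 6707f9e56502
  after D2: wrote 3B at 0x05 = 37d7c8
  after D3: wrote 4B at 0x03 = f9e56502
  after D4: wrote 2B at 0x13 = 0232
query mem[0x11]=0x67, mem[0x04]=0xe5, mem[0x03]=0xf9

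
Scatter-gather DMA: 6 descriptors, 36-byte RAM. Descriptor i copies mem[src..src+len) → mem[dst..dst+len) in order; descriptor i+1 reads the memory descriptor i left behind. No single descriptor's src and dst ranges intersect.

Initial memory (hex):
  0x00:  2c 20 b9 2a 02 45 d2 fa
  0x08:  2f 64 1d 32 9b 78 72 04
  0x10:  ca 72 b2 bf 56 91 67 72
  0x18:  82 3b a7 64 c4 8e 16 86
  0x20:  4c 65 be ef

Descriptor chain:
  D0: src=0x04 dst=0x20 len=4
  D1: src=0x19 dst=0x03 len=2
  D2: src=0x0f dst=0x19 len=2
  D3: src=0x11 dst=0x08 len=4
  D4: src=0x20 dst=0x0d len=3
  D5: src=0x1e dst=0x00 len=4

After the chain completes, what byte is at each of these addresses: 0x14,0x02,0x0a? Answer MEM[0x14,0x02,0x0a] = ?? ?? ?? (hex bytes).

MEM[0x14,0x02,0x0a] = 56 02 bf

D0: mem[0x20..0x23] <- [02 45 d2 fa]
D1: mem[0x03..0x04] <- [3b a7]
D2: mem[0x19..0x1a] <- [04 ca]
D3: mem[0x08..0x0b] <- [72 b2 bf 56]
D4: mem[0x0d..0x0f] <- [02 45 d2]
D5: mem[0x00..0x03] <- [16 86 02 45]
query mem[0x14]=0x56, mem[0x02]=0x02, mem[0x0a]=0xbf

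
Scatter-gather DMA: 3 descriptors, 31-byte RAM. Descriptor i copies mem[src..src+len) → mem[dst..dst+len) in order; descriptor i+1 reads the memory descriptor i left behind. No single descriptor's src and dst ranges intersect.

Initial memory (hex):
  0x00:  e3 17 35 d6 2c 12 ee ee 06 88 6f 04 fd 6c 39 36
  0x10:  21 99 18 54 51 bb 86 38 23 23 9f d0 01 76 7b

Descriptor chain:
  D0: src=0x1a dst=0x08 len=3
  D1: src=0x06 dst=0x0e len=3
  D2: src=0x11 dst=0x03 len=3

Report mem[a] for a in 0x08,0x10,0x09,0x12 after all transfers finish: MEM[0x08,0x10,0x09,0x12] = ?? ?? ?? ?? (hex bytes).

MEM[0x08,0x10,0x09,0x12] = 9f 9f d0 18

D0: mem[0x08..0x0a] <- [9f d0 01]
D1: mem[0x0e..0x10] <- [ee ee 9f]
D2: mem[0x03..0x05] <- [99 18 54]
query mem[0x08]=0x9f, mem[0x10]=0x9f, mem[0x09]=0xd0, mem[0x12]=0x18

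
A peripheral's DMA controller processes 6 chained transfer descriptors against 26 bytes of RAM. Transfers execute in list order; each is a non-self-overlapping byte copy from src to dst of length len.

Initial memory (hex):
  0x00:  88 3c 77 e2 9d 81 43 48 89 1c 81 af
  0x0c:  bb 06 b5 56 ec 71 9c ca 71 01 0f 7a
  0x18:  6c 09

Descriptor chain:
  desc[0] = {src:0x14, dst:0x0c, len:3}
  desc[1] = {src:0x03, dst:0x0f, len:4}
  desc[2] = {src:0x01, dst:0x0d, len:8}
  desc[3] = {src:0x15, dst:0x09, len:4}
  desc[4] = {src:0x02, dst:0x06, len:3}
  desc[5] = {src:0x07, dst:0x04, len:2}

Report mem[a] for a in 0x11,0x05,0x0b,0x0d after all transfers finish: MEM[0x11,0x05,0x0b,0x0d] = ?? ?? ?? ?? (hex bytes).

MEM[0x11,0x05,0x0b,0x0d] = 81 9d 7a 3c

D0: mem[0x0c..0x0e] <- [71 01 0f]
D1: mem[0x0f..0x12] <- [e2 9d 81 43]
D2: mem[0x0d..0x14] <- [3c 77 e2 9d 81 43 48 89]
D3: mem[0x09..0x0c] <- [01 0f 7a 6c]
D4: mem[0x06..0x08] <- [77 e2 9d]
D5: mem[0x04..0x05] <- [e2 9d]
query mem[0x11]=0x81, mem[0x05]=0x9d, mem[0x0b]=0x7a, mem[0x0d]=0x3c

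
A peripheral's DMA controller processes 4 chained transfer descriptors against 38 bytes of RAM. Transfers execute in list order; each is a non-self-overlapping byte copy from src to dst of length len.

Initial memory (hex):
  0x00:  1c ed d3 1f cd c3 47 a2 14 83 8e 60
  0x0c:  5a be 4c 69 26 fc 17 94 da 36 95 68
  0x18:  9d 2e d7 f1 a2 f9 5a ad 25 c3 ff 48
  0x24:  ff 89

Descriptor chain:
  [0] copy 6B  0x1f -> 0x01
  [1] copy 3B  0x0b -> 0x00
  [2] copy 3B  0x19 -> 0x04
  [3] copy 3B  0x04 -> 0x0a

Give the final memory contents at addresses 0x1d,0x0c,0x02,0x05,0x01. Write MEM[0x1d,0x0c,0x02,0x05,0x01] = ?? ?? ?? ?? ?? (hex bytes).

D0: mem[0x01..0x06] <- [ad 25 c3 ff 48 ff]
D1: mem[0x00..0x02] <- [60 5a be]
D2: mem[0x04..0x06] <- [2e d7 f1]
D3: mem[0x0a..0x0c] <- [2e d7 f1]
query mem[0x1d]=0xf9, mem[0x0c]=0xf1, mem[0x02]=0xbe, mem[0x05]=0xd7, mem[0x01]=0x5a

MEM[0x1d,0x0c,0x02,0x05,0x01] = f9 f1 be d7 5a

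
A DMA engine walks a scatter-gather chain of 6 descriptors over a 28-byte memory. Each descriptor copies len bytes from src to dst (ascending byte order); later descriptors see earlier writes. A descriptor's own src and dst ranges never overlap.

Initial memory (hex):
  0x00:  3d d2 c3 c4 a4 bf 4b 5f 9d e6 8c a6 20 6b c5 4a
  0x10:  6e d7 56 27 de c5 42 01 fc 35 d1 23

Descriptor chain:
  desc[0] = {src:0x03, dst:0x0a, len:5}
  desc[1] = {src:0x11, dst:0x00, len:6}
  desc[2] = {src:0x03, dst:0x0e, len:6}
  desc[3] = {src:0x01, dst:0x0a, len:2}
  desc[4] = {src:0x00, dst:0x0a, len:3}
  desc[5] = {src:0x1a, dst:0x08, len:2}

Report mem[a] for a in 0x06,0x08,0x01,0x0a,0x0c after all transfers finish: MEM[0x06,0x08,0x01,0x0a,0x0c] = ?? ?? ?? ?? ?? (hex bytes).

  after D0: wrote 5B at 0x0a = c4a4bf4b5f
  after D1: wrote 6B at 0x00 = d75627dec542
  after D2: wrote 6B at 0x0e = dec5424b5f9d
  after D3: wrote 2B at 0x0a = 5627
  after D4: wrote 3B at 0x0a = d75627
  after D5: wrote 2B at 0x08 = d123
query mem[0x06]=0x4b, mem[0x08]=0xd1, mem[0x01]=0x56, mem[0x0a]=0xd7, mem[0x0c]=0x27

MEM[0x06,0x08,0x01,0x0a,0x0c] = 4b d1 56 d7 27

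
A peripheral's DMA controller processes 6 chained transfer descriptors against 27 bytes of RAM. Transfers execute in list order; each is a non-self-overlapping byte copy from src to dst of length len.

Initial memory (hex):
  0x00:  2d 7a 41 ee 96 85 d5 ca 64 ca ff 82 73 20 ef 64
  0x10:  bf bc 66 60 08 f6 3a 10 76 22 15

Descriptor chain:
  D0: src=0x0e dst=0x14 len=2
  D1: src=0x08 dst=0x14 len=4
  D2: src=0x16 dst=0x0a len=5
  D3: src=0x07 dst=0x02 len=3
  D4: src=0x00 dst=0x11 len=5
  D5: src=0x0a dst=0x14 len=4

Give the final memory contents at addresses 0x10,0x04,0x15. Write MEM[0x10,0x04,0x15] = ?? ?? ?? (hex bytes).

[0] 0x0e->0x14 len=2 : ef 64
[1] 0x08->0x14 len=4 : 64 ca ff 82
[2] 0x16->0x0a len=5 : ff 82 76 22 15
[3] 0x07->0x02 len=3 : ca 64 ca
[4] 0x00->0x11 len=5 : 2d 7a ca 64 ca
[5] 0x0a->0x14 len=4 : ff 82 76 22
query mem[0x10]=0xbf, mem[0x04]=0xca, mem[0x15]=0x82

MEM[0x10,0x04,0x15] = bf ca 82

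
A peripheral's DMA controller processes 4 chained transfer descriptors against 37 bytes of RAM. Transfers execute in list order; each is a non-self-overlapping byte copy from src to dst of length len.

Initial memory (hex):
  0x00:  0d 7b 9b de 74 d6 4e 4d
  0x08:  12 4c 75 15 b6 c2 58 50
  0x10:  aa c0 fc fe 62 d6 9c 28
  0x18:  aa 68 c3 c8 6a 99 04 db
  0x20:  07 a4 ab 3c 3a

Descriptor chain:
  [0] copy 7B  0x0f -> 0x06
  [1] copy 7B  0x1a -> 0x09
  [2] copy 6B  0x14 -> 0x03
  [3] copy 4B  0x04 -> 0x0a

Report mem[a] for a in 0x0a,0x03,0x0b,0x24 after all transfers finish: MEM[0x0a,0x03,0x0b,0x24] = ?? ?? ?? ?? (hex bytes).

[0] 0x0f->0x06 len=7 : 50 aa c0 fc fe 62 d6
[1] 0x1a->0x09 len=7 : c3 c8 6a 99 04 db 07
[2] 0x14->0x03 len=6 : 62 d6 9c 28 aa 68
[3] 0x04->0x0a len=4 : d6 9c 28 aa
query mem[0x0a]=0xd6, mem[0x03]=0x62, mem[0x0b]=0x9c, mem[0x24]=0x3a

MEM[0x0a,0x03,0x0b,0x24] = d6 62 9c 3a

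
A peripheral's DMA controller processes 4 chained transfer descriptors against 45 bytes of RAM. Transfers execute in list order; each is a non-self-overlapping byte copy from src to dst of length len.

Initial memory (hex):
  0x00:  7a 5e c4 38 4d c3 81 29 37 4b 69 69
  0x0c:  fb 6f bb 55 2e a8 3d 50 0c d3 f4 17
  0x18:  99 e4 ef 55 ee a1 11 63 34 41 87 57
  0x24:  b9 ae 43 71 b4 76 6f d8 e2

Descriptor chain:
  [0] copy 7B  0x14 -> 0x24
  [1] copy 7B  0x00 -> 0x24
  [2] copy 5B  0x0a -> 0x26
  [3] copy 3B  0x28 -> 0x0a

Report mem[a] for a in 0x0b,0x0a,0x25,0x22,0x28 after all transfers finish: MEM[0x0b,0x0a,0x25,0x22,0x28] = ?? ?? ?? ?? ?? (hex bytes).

#0 dst[0x24+7] := {0x0c,0xd3,0xf4,0x17,0x99,0xe4,0xef}
#1 dst[0x24+7] := {0x7a,0x5e,0xc4,0x38,0x4d,0xc3,0x81}
#2 dst[0x26+5] := {0x69,0x69,0xfb,0x6f,0xbb}
#3 dst[0x0a+3] := {0xfb,0x6f,0xbb}
query mem[0x0b]=0x6f, mem[0x0a]=0xfb, mem[0x25]=0x5e, mem[0x22]=0x87, mem[0x28]=0xfb

MEM[0x0b,0x0a,0x25,0x22,0x28] = 6f fb 5e 87 fb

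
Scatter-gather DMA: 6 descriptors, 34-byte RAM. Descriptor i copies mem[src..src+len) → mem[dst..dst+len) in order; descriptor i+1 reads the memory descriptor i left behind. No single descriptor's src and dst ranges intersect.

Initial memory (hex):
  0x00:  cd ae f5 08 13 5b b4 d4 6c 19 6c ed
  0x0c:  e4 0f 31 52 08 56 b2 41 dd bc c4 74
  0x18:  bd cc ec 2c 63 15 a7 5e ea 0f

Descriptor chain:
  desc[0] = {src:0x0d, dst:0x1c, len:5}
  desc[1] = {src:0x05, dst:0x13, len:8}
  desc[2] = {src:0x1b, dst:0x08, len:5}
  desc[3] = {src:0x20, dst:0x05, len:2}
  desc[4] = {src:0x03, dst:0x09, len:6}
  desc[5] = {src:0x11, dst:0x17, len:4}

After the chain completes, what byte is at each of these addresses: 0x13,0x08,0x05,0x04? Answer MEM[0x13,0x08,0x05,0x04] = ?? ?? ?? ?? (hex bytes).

MEM[0x13,0x08,0x05,0x04] = 5b 2c 56 13

[0] 0x0d->0x1c len=5 : 0f 31 52 08 56
[1] 0x05->0x13 len=8 : 5b b4 d4 6c 19 6c ed e4
[2] 0x1b->0x08 len=5 : 2c 0f 31 52 08
[3] 0x20->0x05 len=2 : 56 0f
[4] 0x03->0x09 len=6 : 08 13 56 0f d4 2c
[5] 0x11->0x17 len=4 : 56 b2 5b b4
query mem[0x13]=0x5b, mem[0x08]=0x2c, mem[0x05]=0x56, mem[0x04]=0x13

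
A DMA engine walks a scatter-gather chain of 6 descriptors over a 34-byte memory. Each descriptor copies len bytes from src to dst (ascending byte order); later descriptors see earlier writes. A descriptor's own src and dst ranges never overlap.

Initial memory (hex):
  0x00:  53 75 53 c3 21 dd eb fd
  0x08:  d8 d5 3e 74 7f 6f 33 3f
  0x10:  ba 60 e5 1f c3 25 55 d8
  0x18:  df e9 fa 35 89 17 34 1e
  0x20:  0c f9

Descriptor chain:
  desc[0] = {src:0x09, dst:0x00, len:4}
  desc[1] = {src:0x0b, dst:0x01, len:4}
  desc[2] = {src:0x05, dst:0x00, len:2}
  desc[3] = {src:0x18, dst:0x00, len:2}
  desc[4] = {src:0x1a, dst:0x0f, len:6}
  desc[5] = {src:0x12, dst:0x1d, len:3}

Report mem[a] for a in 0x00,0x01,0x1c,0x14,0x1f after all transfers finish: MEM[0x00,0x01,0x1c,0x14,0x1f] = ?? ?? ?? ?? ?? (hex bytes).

  after D0: wrote 4B at 0x00 = d53e747f
  after D1: wrote 4B at 0x01 = 747f6f33
  after D2: wrote 2B at 0x00 = ddeb
  after D3: wrote 2B at 0x00 = dfe9
  after D4: wrote 6B at 0x0f = fa358917341e
  after D5: wrote 3B at 0x1d = 17341e
query mem[0x00]=0xdf, mem[0x01]=0xe9, mem[0x1c]=0x89, mem[0x14]=0x1e, mem[0x1f]=0x1e

MEM[0x00,0x01,0x1c,0x14,0x1f] = df e9 89 1e 1e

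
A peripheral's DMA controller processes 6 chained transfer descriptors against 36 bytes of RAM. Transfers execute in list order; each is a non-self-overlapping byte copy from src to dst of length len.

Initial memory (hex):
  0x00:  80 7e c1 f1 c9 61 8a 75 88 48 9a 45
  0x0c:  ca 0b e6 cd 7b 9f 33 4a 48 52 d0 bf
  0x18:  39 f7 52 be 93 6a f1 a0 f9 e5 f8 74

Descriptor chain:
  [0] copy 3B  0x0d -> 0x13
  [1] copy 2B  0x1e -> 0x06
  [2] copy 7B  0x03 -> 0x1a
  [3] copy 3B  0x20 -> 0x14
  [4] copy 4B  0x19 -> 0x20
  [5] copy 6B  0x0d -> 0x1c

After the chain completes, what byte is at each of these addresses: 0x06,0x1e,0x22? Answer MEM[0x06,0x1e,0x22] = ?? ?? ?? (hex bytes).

  after D0: wrote 3B at 0x13 = 0be6cd
  after D1: wrote 2B at 0x06 = f1a0
  after D2: wrote 7B at 0x1a = f1c961f1a08848
  after D3: wrote 3B at 0x14 = 48e5f8
  after D4: wrote 4B at 0x20 = f7f1c961
  after D5: wrote 6B at 0x1c = 0be6cd7b9f33
query mem[0x06]=0xf1, mem[0x1e]=0xcd, mem[0x22]=0xc9

MEM[0x06,0x1e,0x22] = f1 cd c9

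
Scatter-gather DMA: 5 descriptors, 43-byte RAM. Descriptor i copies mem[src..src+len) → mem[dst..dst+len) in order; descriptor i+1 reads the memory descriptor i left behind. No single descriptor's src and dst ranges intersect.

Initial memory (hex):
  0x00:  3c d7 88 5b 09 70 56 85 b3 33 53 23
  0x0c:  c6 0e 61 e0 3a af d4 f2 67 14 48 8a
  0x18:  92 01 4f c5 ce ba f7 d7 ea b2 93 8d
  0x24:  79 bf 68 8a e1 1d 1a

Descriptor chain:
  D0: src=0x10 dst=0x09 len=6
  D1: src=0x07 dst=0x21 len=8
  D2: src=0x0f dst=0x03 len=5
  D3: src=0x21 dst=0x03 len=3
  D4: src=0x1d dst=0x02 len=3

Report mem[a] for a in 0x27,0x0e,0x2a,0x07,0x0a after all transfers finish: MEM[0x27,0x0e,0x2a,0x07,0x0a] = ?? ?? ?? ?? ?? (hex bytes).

MEM[0x27,0x0e,0x2a,0x07,0x0a] = 67 14 1a f2 af

#0 dst[0x09+6] := {0x3a,0xaf,0xd4,0xf2,0x67,0x14}
#1 dst[0x21+8] := {0x85,0xb3,0x3a,0xaf,0xd4,0xf2,0x67,0x14}
#2 dst[0x03+5] := {0xe0,0x3a,0xaf,0xd4,0xf2}
#3 dst[0x03+3] := {0x85,0xb3,0x3a}
#4 dst[0x02+3] := {0xba,0xf7,0xd7}
query mem[0x27]=0x67, mem[0x0e]=0x14, mem[0x2a]=0x1a, mem[0x07]=0xf2, mem[0x0a]=0xaf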